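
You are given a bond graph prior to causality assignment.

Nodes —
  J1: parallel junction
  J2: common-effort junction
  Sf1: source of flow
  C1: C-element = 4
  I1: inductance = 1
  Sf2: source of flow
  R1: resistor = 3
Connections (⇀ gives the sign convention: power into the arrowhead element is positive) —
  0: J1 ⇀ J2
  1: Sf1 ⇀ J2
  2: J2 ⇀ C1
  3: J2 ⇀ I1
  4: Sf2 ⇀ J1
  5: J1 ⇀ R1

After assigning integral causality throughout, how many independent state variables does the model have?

2  (C1, I1 all integral)

bond 1 →Sf1  (Sf1 fixes flow; stroke at Sf1)
bond 4 →Sf2  (Sf2 (Sf) sets flow on bond)
bond 2 →J2  (C1 outputs effort q/C1)
bond 0 →J1  (J2 effort already set via bond 2)
bond 3 →I1  (0-jn J2 has e-setter on 2)
bond 5 →R1  (0-jn J1 has e-setter on 0)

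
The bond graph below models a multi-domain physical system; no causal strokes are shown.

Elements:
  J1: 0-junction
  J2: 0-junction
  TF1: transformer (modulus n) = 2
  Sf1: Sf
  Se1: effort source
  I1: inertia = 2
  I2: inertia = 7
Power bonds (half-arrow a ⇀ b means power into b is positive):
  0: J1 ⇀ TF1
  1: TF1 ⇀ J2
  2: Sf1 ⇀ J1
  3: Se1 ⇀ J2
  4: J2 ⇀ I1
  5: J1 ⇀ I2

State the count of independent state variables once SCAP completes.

β2 stroke at Sf1  (Sf1 fixes flow; stroke at Sf1)
β3 stroke at J2  (Se1: effort source, stroke at far end)
β1 stroke at TF1  (common-e at J2 fixed by 3)
β4 stroke at I1  (J2 effort already set via bond 3)
β0 stroke at J1  (TF1 one-in-one-out from 1)
β5 stroke at I2  (J1 effort already set via bond 0)

2  (I1, I2 all integral)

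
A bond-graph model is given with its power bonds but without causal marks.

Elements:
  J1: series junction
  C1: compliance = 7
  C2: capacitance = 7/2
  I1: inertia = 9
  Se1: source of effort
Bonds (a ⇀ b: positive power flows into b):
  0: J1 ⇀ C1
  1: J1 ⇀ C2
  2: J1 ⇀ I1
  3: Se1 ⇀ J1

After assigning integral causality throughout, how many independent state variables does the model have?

3  (C1, C2, I1 all integral)

#3 stroke→J1  (source Se1 imposes e)
#0 stroke→J1  (C1: C, integral causality)
#1 stroke→J1  (C2: C, integral causality)
#2 stroke→I1  (J1 needs exactly one f-in)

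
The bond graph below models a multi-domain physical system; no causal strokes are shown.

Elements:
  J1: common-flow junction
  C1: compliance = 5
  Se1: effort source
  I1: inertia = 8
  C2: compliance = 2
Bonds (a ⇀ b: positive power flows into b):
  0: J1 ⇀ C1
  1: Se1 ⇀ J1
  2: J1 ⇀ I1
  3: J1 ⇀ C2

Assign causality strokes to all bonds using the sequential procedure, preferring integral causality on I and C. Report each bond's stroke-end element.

bond 0 →J1
bond 1 →J1
bond 2 →I1
bond 3 →J1

b1 →J1  (source Se1 imposes e)
b0 →J1  (C1 integral (e out))
b2 →I1  (prefer integral on I1)
b3 →J1  (J1: bond 2 brought flow, rest push out)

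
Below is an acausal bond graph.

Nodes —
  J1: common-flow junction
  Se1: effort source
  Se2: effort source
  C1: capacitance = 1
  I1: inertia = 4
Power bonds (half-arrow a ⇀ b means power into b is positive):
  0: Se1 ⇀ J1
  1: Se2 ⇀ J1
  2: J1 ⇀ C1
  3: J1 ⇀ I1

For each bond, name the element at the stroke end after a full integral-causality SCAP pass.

b0 |J1  (source Se1 imposes e)
b1 |J1  (Se2 (Se) sets effort on bond)
b2 |J1  (C1: C, integral causality)
b3 |I1  (J1 needs exactly one f-in)

β0 stroke at J1
β1 stroke at J1
β2 stroke at J1
β3 stroke at I1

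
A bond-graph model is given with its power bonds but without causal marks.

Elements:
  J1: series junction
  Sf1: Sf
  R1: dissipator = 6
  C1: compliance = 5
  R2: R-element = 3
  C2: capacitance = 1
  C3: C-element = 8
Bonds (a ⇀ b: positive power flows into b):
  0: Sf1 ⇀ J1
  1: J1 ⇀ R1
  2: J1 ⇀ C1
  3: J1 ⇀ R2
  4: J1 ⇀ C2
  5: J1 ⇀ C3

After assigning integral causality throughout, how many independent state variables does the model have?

b0 stroke→Sf1  (Sf1 (Sf) sets flow on bond)
b1 stroke→J1  (1-jn J1 has f-setter on 0)
b2 stroke→J1  (common-f at J1 fixed by 0)
b3 stroke→J1  (common-f at J1 fixed by 0)
b4 stroke→J1  (J1: bond 0 brought flow, rest push out)
b5 stroke→J1  (1-jn J1 has f-setter on 0)

3  (C1, C2, C3 all integral)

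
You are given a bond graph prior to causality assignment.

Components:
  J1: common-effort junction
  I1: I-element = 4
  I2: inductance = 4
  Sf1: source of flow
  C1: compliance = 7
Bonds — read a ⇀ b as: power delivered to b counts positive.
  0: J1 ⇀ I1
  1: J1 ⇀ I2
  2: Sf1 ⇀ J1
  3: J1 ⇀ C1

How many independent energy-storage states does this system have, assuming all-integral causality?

3  (C1, I1, I2 all integral)

bond 2 |Sf1  (source Sf1 imposes f)
bond 0 |I1  (I1 integral (f out))
bond 1 |I2  (I2 outputs flow p/I2)
bond 3 |J1  (J1: last free bond brings effort in)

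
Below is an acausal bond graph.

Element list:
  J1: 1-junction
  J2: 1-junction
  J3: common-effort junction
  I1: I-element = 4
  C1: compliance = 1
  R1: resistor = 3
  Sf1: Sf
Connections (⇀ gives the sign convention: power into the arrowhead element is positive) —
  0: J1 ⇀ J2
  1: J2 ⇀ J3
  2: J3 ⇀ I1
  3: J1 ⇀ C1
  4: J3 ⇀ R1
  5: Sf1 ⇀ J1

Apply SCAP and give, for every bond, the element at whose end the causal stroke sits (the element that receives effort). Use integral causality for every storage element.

β5 |Sf1  (Sf1 fixes flow; stroke at Sf1)
β0 |J1  (common-f at J1 fixed by 5)
β3 |J1  (J1 flow already set via bond 5)
β1 |J2  (1-jn J2 has f-setter on 0)
β2 |I1  (I1: I, integral causality)
β4 |J3  (J3 needs exactly one e-in)

#0 |J1
#1 |J2
#2 |I1
#3 |J1
#4 |J3
#5 |Sf1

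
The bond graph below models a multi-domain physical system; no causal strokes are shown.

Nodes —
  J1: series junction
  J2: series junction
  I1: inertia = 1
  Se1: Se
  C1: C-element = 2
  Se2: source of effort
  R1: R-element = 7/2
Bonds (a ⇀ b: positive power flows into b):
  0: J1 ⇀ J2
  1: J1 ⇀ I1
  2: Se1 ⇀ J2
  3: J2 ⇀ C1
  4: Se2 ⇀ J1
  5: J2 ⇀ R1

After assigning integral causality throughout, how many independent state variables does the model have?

2  (C1, I1 all integral)

β2 stroke at J2  (Se1 fixes effort; stroke away)
β4 stroke at J1  (Se2 fixes effort; stroke away)
β1 stroke at I1  (I1: I, integral causality)
β0 stroke at J1  (J1: bond 1 brought flow, rest push out)
β3 stroke at J2  (J2: bond 0 brought flow, rest push out)
β5 stroke at J2  (common-f at J2 fixed by 0)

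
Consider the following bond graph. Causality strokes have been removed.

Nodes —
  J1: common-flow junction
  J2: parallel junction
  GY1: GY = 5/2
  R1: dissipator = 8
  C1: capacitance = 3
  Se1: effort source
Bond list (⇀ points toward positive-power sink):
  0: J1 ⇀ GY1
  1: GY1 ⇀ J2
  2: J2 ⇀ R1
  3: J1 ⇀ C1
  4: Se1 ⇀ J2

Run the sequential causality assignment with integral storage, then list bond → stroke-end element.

#0 stroke→GY1
#1 stroke→GY1
#2 stroke→R1
#3 stroke→J1
#4 stroke→J2

β4 stroke→J2  (Se1 (Se) sets effort on bond)
β1 stroke→GY1  (J2: bond 4 brought effort, rest push out)
β2 stroke→R1  (J2: bond 4 brought effort, rest push out)
β0 stroke→GY1  (GY1: gyrator matches bond 1)
β3 stroke→J1  (J1: bond 0 brought flow, rest push out)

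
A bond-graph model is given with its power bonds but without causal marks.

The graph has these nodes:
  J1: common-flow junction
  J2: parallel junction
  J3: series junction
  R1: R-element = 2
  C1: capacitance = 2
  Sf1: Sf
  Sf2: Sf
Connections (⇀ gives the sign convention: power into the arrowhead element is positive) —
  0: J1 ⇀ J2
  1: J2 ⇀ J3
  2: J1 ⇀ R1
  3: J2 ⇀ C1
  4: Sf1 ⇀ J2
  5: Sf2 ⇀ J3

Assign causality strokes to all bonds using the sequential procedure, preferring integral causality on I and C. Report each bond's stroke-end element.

β4 stroke→Sf1  (Sf1: flow source, stroke at near end)
β5 stroke→Sf2  (Sf2: flow source, stroke at near end)
β1 stroke→J3  (common-f at J3 fixed by 5)
β3 stroke→J2  (C1 outputs effort q/C1)
β0 stroke→J1  (0-jn J2 has e-setter on 3)
β2 stroke→R1  (J1 needs exactly one f-in)

β0 stroke→J1
β1 stroke→J3
β2 stroke→R1
β3 stroke→J2
β4 stroke→Sf1
β5 stroke→Sf2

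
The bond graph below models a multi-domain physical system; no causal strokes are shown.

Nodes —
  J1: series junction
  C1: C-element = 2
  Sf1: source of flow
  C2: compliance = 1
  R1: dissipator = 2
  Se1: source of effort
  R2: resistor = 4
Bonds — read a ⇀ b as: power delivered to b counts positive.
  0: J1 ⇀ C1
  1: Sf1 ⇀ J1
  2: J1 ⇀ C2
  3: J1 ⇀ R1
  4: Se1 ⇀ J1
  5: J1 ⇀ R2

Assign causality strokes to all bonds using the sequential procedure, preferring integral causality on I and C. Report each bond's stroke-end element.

β0 stroke→J1
β1 stroke→Sf1
β2 stroke→J1
β3 stroke→J1
β4 stroke→J1
β5 stroke→J1

#1 stroke at Sf1  (Sf1 fixes flow; stroke at Sf1)
#4 stroke at J1  (source Se1 imposes e)
#0 stroke at J1  (1-jn J1 has f-setter on 1)
#2 stroke at J1  (J1 flow already set via bond 1)
#3 stroke at J1  (common-f at J1 fixed by 1)
#5 stroke at J1  (J1 flow already set via bond 1)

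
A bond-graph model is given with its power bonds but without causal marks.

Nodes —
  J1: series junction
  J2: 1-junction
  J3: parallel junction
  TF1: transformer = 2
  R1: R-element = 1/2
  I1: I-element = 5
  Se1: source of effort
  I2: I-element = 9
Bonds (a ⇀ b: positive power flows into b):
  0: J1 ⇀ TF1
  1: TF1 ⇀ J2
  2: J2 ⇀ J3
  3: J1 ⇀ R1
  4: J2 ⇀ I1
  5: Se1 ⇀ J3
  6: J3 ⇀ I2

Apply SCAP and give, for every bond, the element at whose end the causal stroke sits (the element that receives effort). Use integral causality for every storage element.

b0 →TF1
b1 →J2
b2 →J2
b3 →J1
b4 →I1
b5 →J3
b6 →I2

β5 stroke at J3  (source Se1 imposes e)
β2 stroke at J2  (common-e at J3 fixed by 5)
β6 stroke at I2  (J3: bond 5 brought effort, rest push out)
β4 stroke at I1  (I1 integral (f out))
β1 stroke at J2  (common-f at J2 fixed by 4)
β0 stroke at TF1  (TF1 one-in-one-out from 1)
β3 stroke at J1  (common-f at J1 fixed by 0)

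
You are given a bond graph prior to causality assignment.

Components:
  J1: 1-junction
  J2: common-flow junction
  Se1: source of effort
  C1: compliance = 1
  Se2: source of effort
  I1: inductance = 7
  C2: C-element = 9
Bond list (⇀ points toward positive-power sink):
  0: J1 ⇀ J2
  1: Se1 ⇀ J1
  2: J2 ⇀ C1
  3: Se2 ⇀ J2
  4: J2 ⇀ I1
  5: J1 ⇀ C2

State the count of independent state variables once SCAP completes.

3  (C1, C2, I1 all integral)

b1 stroke→J1  (Se1 (Se) sets effort on bond)
b3 stroke→J2  (Se2 (Se) sets effort on bond)
b2 stroke→J2  (C1 outputs effort q/C1)
b4 stroke→I1  (prefer integral on I1)
b0 stroke→J2  (1-jn J2 has f-setter on 4)
b5 stroke→J1  (1-jn J1 has f-setter on 0)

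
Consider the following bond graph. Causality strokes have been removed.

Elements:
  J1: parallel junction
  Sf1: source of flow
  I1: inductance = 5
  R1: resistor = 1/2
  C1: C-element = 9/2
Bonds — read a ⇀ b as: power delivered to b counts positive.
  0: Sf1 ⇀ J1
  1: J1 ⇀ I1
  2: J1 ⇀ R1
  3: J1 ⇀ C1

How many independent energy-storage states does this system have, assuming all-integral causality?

#0 |Sf1  (Sf1: flow source, stroke at near end)
#1 |I1  (prefer integral on I1)
#3 |J1  (C1: C, integral causality)
#2 |R1  (0-jn J1 has e-setter on 3)

2  (C1, I1 all integral)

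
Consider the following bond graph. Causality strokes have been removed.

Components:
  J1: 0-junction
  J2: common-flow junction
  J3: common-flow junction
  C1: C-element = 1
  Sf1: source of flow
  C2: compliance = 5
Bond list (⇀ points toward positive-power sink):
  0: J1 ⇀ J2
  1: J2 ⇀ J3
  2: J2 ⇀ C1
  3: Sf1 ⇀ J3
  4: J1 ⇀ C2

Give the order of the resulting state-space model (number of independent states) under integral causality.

2  (C1, C2 all integral)

bond 3 stroke→Sf1  (Sf1 fixes flow; stroke at Sf1)
bond 1 stroke→J3  (J3: bond 3 brought flow, rest push out)
bond 0 stroke→J2  (J2: bond 1 brought flow, rest push out)
bond 2 stroke→J2  (J2 flow already set via bond 1)
bond 4 stroke→J1  (closing 0-jn rule on J1)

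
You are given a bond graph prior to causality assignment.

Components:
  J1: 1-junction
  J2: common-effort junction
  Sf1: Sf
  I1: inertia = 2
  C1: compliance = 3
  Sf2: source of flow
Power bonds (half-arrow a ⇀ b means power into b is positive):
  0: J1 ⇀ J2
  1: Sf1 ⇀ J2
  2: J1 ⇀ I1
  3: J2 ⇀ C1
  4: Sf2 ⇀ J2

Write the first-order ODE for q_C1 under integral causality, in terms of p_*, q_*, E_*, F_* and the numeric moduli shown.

#1 |Sf1  (Sf1: flow source, stroke at near end)
#4 |Sf2  (source Sf2 imposes f)
#2 |I1  (I1 outputs flow p/I1)
#0 |J1  (J1: bond 2 brought flow, rest push out)
#3 |J2  (J2 needs exactly one e-in)

dq_C1/dt = F_Sf1 + F_Sf2 + p_I1/2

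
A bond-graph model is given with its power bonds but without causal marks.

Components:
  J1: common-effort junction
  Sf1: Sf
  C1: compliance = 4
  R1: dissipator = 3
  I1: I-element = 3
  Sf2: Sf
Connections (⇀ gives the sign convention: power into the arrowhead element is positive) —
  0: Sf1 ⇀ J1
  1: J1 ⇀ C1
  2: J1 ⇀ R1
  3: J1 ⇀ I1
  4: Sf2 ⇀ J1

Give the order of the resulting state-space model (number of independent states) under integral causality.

2  (C1, I1 all integral)

β0 |Sf1  (Sf1 fixes flow; stroke at Sf1)
β4 |Sf2  (Sf2 fixes flow; stroke at Sf2)
β1 |J1  (C1: C, integral causality)
β2 |R1  (J1: bond 1 brought effort, rest push out)
β3 |I1  (0-jn J1 has e-setter on 1)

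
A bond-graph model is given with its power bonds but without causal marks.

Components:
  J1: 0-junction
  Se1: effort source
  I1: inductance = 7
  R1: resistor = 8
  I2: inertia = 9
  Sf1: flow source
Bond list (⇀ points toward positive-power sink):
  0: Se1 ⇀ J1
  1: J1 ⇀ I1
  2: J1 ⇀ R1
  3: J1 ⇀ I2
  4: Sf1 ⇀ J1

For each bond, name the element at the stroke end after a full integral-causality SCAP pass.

β0 stroke at J1  (Se1 fixes effort; stroke away)
β4 stroke at Sf1  (source Sf1 imposes f)
β1 stroke at I1  (common-e at J1 fixed by 0)
β2 stroke at R1  (0-jn J1 has e-setter on 0)
β3 stroke at I2  (0-jn J1 has e-setter on 0)

#0 |J1
#1 |I1
#2 |R1
#3 |I2
#4 |Sf1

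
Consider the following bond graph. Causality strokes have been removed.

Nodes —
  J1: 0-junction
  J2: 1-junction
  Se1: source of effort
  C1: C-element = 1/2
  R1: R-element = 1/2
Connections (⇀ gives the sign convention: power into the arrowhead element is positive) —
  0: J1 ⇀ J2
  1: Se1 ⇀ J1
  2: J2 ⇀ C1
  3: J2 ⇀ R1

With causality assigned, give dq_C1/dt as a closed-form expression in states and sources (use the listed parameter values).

dq_C1/dt = 2*E_Se1 - 4*q_C1

b1 →J1  (source Se1 imposes e)
b0 →J2  (0-jn J1 has e-setter on 1)
b2 →J2  (C1: C, integral causality)
b3 →R1  (only one flow-in slot at J2)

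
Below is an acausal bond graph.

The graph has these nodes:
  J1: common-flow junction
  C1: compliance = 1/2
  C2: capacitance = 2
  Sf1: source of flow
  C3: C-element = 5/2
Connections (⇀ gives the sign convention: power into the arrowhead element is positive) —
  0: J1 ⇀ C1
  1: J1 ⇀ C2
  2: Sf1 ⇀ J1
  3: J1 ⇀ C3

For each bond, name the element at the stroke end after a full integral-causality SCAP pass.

#0 →J1
#1 →J1
#2 →Sf1
#3 →J1

b2 stroke→Sf1  (source Sf1 imposes f)
b0 stroke→J1  (J1 flow already set via bond 2)
b1 stroke→J1  (1-jn J1 has f-setter on 2)
b3 stroke→J1  (J1: bond 2 brought flow, rest push out)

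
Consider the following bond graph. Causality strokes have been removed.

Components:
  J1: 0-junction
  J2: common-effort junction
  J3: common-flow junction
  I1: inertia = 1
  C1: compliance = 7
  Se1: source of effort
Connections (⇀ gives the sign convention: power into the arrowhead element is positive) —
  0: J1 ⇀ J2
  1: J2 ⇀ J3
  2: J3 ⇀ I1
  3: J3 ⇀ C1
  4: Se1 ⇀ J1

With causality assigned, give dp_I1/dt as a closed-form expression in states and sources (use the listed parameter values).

dp_I1/dt = E_Se1 - q_C1/7

#4 →J1  (Se1 (Se) sets effort on bond)
#0 →J2  (J1: bond 4 brought effort, rest push out)
#1 →J3  (J2: bond 0 brought effort, rest push out)
#2 →I1  (I1 integral (f out))
#3 →J3  (J3 flow already set via bond 2)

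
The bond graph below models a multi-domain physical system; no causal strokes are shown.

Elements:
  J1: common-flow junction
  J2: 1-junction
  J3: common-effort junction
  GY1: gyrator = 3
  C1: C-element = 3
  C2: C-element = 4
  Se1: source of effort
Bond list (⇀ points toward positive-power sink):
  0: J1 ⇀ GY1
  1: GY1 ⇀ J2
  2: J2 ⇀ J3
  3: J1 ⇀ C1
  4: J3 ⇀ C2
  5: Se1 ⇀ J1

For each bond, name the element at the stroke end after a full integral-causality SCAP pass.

β0 →GY1
β1 →GY1
β2 →J2
β3 →J1
β4 →J3
β5 →J1

bond 5 stroke→J1  (Se1: effort source, stroke at far end)
bond 3 stroke→J1  (C1: C, integral causality)
bond 0 stroke→GY1  (J1: last free bond brings flow in)
bond 1 stroke→GY1  (GY1: gyrator matches bond 0)
bond 2 stroke→J2  (1-jn J2 has f-setter on 1)
bond 4 stroke→J3  (closing 0-jn rule on J3)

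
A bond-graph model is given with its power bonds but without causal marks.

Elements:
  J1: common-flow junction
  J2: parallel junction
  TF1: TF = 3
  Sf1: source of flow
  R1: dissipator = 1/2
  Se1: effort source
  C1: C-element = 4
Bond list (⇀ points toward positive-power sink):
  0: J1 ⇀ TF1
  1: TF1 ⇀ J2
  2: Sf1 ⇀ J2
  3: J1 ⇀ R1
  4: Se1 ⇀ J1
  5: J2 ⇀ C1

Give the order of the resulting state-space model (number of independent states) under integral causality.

bond 2 →Sf1  (source Sf1 imposes f)
bond 4 →J1  (Se1: effort source, stroke at far end)
bond 5 →J2  (C1 outputs effort q/C1)
bond 1 →TF1  (J2 effort already set via bond 5)
bond 0 →J1  (TF TF1: opposite of bond 1)
bond 3 →R1  (J1: last free bond brings flow in)

1  (C1 all integral)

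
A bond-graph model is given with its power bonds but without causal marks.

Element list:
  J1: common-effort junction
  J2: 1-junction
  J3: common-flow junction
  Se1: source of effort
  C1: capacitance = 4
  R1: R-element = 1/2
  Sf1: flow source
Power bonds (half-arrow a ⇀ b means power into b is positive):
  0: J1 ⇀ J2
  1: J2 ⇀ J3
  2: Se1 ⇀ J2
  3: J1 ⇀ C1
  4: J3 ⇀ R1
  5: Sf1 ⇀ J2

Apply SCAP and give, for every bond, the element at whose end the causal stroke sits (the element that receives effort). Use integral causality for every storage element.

bond 2 stroke at J2  (Se1: effort source, stroke at far end)
bond 5 stroke at Sf1  (Sf1 (Sf) sets flow on bond)
bond 0 stroke at J2  (1-jn J2 has f-setter on 5)
bond 1 stroke at J2  (1-jn J2 has f-setter on 5)
bond 4 stroke at J3  (1-jn J3 has f-setter on 1)
bond 3 stroke at J1  (J1 needs exactly one e-in)

#0 stroke at J2
#1 stroke at J2
#2 stroke at J2
#3 stroke at J1
#4 stroke at J3
#5 stroke at Sf1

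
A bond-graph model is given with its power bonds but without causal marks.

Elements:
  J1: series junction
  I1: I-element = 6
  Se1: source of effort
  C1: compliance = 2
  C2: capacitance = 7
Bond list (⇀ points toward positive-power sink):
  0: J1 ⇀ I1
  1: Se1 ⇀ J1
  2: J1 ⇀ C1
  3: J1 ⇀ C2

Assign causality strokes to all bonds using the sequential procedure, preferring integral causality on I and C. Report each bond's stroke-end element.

bond 1 stroke→J1  (Se1: effort source, stroke at far end)
bond 0 stroke→I1  (prefer integral on I1)
bond 2 stroke→J1  (J1 flow already set via bond 0)
bond 3 stroke→J1  (J1: bond 0 brought flow, rest push out)

#0 →I1
#1 →J1
#2 →J1
#3 →J1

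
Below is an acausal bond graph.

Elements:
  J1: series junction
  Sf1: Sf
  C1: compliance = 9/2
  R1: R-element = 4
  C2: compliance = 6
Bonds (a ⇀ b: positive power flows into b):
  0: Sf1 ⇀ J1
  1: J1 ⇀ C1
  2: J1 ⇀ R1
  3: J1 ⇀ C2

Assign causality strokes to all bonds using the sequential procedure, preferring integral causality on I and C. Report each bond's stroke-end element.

b0 stroke→Sf1
b1 stroke→J1
b2 stroke→J1
b3 stroke→J1

bond 0 |Sf1  (Sf1 (Sf) sets flow on bond)
bond 1 |J1  (J1: bond 0 brought flow, rest push out)
bond 2 |J1  (common-f at J1 fixed by 0)
bond 3 |J1  (J1 flow already set via bond 0)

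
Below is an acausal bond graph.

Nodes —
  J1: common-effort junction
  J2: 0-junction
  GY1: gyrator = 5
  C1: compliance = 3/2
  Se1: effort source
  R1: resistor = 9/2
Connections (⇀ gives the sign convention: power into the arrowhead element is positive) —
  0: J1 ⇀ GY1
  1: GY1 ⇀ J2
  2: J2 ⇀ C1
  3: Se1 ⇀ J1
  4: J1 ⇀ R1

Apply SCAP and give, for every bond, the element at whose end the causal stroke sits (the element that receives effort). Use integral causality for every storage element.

β3 stroke at J1  (Se1 (Se) sets effort on bond)
β0 stroke at GY1  (J1: bond 3 brought effort, rest push out)
β4 stroke at R1  (J1: bond 3 brought effort, rest push out)
β1 stroke at GY1  (GY1 both-in/both-out from 0)
β2 stroke at J2  (J2: last free bond brings effort in)

b0 stroke→GY1
b1 stroke→GY1
b2 stroke→J2
b3 stroke→J1
b4 stroke→R1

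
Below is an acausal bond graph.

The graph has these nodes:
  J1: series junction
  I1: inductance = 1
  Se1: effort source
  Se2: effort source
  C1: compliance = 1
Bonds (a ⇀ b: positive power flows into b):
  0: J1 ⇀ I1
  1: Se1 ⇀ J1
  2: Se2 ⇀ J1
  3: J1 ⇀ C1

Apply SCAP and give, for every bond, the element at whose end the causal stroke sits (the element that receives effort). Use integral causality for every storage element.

b0 |I1
b1 |J1
b2 |J1
b3 |J1

β1 |J1  (Se1 (Se) sets effort on bond)
β2 |J1  (Se2: effort source, stroke at far end)
β0 |I1  (prefer integral on I1)
β3 |J1  (1-jn J1 has f-setter on 0)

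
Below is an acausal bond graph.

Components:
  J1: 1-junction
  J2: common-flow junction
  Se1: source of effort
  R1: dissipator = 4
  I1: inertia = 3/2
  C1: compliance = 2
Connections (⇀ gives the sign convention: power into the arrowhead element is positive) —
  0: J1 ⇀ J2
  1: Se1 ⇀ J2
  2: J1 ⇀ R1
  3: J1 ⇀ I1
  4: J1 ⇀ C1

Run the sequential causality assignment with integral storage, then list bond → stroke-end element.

b1 →J2  (Se1: effort source, stroke at far end)
b0 →J1  (J2 needs exactly one f-in)
b3 →I1  (I1 outputs flow p/I1)
b2 →J1  (J1: bond 3 brought flow, rest push out)
b4 →J1  (1-jn J1 has f-setter on 3)

b0 |J1
b1 |J2
b2 |J1
b3 |I1
b4 |J1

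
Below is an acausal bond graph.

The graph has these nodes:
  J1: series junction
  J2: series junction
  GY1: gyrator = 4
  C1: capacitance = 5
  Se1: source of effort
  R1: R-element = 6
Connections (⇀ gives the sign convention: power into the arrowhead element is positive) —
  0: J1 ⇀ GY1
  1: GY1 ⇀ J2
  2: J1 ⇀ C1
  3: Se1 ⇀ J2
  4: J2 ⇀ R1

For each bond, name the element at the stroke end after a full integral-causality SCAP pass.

bond 3 |J2  (Se1 (Se) sets effort on bond)
bond 2 |J1  (C1: C, integral causality)
bond 0 |GY1  (closing 1-jn rule on J1)
bond 1 |GY1  (GY GY1: same side as bond 0)
bond 4 |J2  (J2: bond 1 brought flow, rest push out)

b0 →GY1
b1 →GY1
b2 →J1
b3 →J2
b4 →J2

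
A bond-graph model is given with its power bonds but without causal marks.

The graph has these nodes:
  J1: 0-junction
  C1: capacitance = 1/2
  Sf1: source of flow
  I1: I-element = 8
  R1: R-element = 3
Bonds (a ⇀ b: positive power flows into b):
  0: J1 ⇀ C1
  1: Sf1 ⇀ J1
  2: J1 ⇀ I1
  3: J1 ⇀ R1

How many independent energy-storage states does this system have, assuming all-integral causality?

b1 →Sf1  (Sf1: flow source, stroke at near end)
b0 →J1  (prefer integral on C1)
b2 →I1  (J1 effort already set via bond 0)
b3 →R1  (J1 effort already set via bond 0)

2  (C1, I1 all integral)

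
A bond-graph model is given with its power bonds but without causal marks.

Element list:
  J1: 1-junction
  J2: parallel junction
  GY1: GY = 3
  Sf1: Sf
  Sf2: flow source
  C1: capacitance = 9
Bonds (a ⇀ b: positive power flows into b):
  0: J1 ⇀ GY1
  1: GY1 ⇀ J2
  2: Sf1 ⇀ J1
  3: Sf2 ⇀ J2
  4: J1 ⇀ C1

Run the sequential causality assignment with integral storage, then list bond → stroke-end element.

b2 |Sf1  (Sf1 fixes flow; stroke at Sf1)
b3 |Sf2  (Sf2 fixes flow; stroke at Sf2)
b0 |J1  (1-jn J1 has f-setter on 2)
b4 |J1  (1-jn J1 has f-setter on 2)
b1 |J2  (only one effort-in slot at J2)

bond 0 →J1
bond 1 →J2
bond 2 →Sf1
bond 3 →Sf2
bond 4 →J1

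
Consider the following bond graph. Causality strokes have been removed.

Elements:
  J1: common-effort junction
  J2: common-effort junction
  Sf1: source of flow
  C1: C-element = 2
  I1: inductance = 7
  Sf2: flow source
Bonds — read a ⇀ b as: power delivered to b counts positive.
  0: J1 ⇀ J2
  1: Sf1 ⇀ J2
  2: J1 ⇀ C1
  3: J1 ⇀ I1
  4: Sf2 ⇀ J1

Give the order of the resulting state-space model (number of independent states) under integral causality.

2  (C1, I1 all integral)

#1 →Sf1  (Sf1 fixes flow; stroke at Sf1)
#4 →Sf2  (Sf2 fixes flow; stroke at Sf2)
#0 →J2  (only one effort-in slot at J2)
#2 →J1  (C1 outputs effort q/C1)
#3 →I1  (common-e at J1 fixed by 2)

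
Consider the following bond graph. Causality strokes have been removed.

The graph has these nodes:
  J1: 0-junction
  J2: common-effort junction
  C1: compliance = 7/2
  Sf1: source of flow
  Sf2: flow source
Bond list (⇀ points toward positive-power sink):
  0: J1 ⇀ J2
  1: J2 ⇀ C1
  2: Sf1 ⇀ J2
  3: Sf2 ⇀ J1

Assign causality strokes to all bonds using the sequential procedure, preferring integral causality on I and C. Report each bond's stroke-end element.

#2 stroke→Sf1  (Sf1: flow source, stroke at near end)
#3 stroke→Sf2  (Sf2 fixes flow; stroke at Sf2)
#0 stroke→J1  (closing 0-jn rule on J1)
#1 stroke→J2  (J2: last free bond brings effort in)

b0 |J1
b1 |J2
b2 |Sf1
b3 |Sf2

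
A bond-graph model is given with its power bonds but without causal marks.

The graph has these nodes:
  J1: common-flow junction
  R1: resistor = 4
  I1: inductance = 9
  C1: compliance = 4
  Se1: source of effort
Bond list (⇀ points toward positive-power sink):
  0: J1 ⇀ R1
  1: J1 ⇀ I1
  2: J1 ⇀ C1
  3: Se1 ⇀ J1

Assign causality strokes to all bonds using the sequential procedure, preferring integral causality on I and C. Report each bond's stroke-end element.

β3 →J1  (source Se1 imposes e)
β1 →I1  (I1: I, integral causality)
β0 →J1  (J1: bond 1 brought flow, rest push out)
β2 →J1  (J1: bond 1 brought flow, rest push out)

b0 |J1
b1 |I1
b2 |J1
b3 |J1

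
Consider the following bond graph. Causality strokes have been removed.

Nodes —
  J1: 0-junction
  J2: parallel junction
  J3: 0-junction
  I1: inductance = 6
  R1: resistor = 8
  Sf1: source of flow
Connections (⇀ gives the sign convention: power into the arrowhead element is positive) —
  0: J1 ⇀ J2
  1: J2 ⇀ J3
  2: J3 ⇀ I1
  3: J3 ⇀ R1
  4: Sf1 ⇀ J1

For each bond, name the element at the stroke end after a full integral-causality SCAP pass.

β4 stroke→Sf1  (Sf1 fixes flow; stroke at Sf1)
β0 stroke→J1  (only one effort-in slot at J1)
β1 stroke→J2  (J2 needs exactly one e-in)
β2 stroke→I1  (I1 outputs flow p/I1)
β3 stroke→J3  (closing 0-jn rule on J3)

bond 0 |J1
bond 1 |J2
bond 2 |I1
bond 3 |J3
bond 4 |Sf1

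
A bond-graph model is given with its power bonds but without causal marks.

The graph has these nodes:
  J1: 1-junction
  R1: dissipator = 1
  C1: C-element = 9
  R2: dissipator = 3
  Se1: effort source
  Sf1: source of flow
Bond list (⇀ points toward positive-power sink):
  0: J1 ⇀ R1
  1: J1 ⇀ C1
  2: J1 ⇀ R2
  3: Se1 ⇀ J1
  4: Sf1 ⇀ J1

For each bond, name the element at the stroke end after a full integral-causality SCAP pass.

bond 3 stroke at J1  (Se1 fixes effort; stroke away)
bond 4 stroke at Sf1  (Sf1: flow source, stroke at near end)
bond 0 stroke at J1  (common-f at J1 fixed by 4)
bond 1 stroke at J1  (J1 flow already set via bond 4)
bond 2 stroke at J1  (1-jn J1 has f-setter on 4)

b0 |J1
b1 |J1
b2 |J1
b3 |J1
b4 |Sf1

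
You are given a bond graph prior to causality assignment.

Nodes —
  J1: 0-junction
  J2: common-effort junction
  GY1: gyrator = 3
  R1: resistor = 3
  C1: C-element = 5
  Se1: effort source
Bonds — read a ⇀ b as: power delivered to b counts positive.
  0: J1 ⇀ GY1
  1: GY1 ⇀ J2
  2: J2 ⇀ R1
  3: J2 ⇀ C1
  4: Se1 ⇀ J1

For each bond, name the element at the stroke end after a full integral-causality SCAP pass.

#0 |GY1
#1 |GY1
#2 |R1
#3 |J2
#4 |J1

b4 →J1  (Se1 (Se) sets effort on bond)
b0 →GY1  (J1 effort already set via bond 4)
b1 →GY1  (GY1 both-in/both-out from 0)
b3 →J2  (C1: C, integral causality)
b2 →R1  (0-jn J2 has e-setter on 3)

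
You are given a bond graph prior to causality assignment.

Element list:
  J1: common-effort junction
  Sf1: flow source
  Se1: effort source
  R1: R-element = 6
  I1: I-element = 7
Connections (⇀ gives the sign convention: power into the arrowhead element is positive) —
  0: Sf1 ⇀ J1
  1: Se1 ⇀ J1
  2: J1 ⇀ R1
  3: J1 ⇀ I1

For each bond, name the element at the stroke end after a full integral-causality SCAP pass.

#0 stroke at Sf1  (Sf1: flow source, stroke at near end)
#1 stroke at J1  (Se1: effort source, stroke at far end)
#2 stroke at R1  (common-e at J1 fixed by 1)
#3 stroke at I1  (J1: bond 1 brought effort, rest push out)

bond 0 stroke at Sf1
bond 1 stroke at J1
bond 2 stroke at R1
bond 3 stroke at I1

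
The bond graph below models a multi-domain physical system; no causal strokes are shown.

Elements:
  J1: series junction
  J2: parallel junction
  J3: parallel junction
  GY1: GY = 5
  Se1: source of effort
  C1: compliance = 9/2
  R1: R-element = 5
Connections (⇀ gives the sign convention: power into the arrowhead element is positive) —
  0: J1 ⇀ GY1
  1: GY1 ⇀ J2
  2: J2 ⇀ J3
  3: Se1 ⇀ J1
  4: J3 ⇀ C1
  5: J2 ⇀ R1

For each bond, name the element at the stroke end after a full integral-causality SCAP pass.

β0 |GY1
β1 |GY1
β2 |J2
β3 |J1
β4 |J3
β5 |R1

#3 stroke→J1  (Se1 fixes effort; stroke away)
#0 stroke→GY1  (closing 1-jn rule on J1)
#1 stroke→GY1  (GY GY1: same side as bond 0)
#4 stroke→J3  (C1 integral (e out))
#2 stroke→J2  (common-e at J3 fixed by 4)
#5 stroke→R1  (J2 effort already set via bond 2)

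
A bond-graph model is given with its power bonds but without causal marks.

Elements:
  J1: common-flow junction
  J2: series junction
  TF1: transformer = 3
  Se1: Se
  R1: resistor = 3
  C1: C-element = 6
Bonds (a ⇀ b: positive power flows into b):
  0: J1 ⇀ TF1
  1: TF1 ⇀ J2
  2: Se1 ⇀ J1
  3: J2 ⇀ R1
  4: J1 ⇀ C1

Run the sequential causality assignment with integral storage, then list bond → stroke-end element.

bond 0 stroke at TF1
bond 1 stroke at J2
bond 2 stroke at J1
bond 3 stroke at R1
bond 4 stroke at J1

b2 stroke at J1  (Se1 fixes effort; stroke away)
b4 stroke at J1  (C1 outputs effort q/C1)
b0 stroke at TF1  (J1: last free bond brings flow in)
b1 stroke at J2  (TF1 one-in-one-out from 0)
b3 stroke at R1  (J2: last free bond brings flow in)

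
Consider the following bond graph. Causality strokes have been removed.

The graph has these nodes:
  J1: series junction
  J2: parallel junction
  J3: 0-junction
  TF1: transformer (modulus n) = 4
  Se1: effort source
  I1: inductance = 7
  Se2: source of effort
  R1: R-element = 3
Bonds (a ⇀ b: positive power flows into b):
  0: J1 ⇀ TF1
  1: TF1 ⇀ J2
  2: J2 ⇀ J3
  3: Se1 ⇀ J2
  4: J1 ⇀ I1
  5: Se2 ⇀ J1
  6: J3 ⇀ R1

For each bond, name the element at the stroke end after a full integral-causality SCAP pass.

bond 0 stroke→J1
bond 1 stroke→TF1
bond 2 stroke→J3
bond 3 stroke→J2
bond 4 stroke→I1
bond 5 stroke→J1
bond 6 stroke→R1

#3 |J2  (source Se1 imposes e)
#5 |J1  (Se2 (Se) sets effort on bond)
#1 |TF1  (J2: bond 3 brought effort, rest push out)
#2 |J3  (J2: bond 3 brought effort, rest push out)
#6 |R1  (J3: bond 2 brought effort, rest push out)
#0 |J1  (through TF1, causality passes straight; one stroke at TF1)
#4 |I1  (closing 1-jn rule on J1)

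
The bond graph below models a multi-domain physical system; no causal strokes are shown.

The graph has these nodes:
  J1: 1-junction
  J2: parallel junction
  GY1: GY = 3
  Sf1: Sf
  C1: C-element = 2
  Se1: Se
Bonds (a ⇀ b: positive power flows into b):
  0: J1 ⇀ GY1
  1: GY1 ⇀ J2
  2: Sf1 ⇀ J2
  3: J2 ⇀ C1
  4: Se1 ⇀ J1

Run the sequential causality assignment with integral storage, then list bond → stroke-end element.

β2 stroke→Sf1  (Sf1 (Sf) sets flow on bond)
β4 stroke→J1  (Se1 fixes effort; stroke away)
β0 stroke→GY1  (closing 1-jn rule on J1)
β1 stroke→GY1  (GY1: gyrator matches bond 0)
β3 stroke→J2  (J2 needs exactly one e-in)

β0 |GY1
β1 |GY1
β2 |Sf1
β3 |J2
β4 |J1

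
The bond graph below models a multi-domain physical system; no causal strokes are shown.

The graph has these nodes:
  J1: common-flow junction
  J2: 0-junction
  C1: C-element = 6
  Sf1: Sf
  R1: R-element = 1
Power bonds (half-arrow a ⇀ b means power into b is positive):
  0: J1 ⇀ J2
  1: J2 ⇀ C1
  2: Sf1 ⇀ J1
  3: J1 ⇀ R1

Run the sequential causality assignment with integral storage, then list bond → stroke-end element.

bond 2 stroke→Sf1  (Sf1: flow source, stroke at near end)
bond 0 stroke→J1  (J1 flow already set via bond 2)
bond 3 stroke→J1  (common-f at J1 fixed by 2)
bond 1 stroke→J2  (closing 0-jn rule on J2)

β0 →J1
β1 →J2
β2 →Sf1
β3 →J1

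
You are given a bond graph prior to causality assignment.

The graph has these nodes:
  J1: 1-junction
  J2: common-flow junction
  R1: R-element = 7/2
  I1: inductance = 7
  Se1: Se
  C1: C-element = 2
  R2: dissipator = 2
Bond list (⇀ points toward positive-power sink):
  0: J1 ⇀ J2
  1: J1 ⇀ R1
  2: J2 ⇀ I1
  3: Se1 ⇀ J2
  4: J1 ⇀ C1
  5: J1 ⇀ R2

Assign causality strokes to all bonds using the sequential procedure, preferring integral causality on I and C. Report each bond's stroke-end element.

#0 stroke→J2
#1 stroke→J1
#2 stroke→I1
#3 stroke→J2
#4 stroke→J1
#5 stroke→J1

β3 |J2  (Se1 (Se) sets effort on bond)
β2 |I1  (I1: I, integral causality)
β0 |J2  (1-jn J2 has f-setter on 2)
β1 |J1  (J1 flow already set via bond 0)
β4 |J1  (1-jn J1 has f-setter on 0)
β5 |J1  (J1: bond 0 brought flow, rest push out)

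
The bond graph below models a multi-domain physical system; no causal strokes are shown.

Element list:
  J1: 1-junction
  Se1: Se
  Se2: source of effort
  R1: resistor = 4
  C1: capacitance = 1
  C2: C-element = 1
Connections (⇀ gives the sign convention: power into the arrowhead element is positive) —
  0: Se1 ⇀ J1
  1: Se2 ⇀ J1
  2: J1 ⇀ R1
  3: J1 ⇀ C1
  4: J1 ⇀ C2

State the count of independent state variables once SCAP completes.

2  (C1, C2 all integral)

bond 0 →J1  (source Se1 imposes e)
bond 1 →J1  (Se2: effort source, stroke at far end)
bond 3 →J1  (prefer integral on C1)
bond 4 →J1  (prefer integral on C2)
bond 2 →R1  (closing 1-jn rule on J1)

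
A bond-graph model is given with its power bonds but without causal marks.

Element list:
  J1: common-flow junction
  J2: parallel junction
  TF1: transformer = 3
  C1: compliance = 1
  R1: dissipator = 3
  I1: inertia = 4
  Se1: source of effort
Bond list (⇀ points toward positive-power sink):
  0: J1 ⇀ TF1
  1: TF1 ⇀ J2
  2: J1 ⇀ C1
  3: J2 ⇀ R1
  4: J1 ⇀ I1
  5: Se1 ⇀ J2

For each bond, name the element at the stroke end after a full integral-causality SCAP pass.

bond 5 stroke→J2  (source Se1 imposes e)
bond 1 stroke→TF1  (common-e at J2 fixed by 5)
bond 3 stroke→R1  (J2 effort already set via bond 5)
bond 0 stroke→J1  (through TF1, causality passes straight; one stroke at TF1)
bond 2 stroke→J1  (prefer integral on C1)
bond 4 stroke→I1  (only one flow-in slot at J1)

β0 →J1
β1 →TF1
β2 →J1
β3 →R1
β4 →I1
β5 →J2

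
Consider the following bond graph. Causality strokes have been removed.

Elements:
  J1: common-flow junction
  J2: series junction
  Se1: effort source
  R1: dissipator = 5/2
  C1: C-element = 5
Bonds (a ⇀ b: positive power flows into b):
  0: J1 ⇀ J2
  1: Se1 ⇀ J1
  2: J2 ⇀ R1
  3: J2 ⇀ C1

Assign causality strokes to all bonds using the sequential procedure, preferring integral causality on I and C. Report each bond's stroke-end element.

b1 |J1  (Se1 (Se) sets effort on bond)
b0 |J2  (closing 1-jn rule on J1)
b3 |J2  (prefer integral on C1)
b2 |R1  (J2 needs exactly one f-in)

bond 0 |J2
bond 1 |J1
bond 2 |R1
bond 3 |J2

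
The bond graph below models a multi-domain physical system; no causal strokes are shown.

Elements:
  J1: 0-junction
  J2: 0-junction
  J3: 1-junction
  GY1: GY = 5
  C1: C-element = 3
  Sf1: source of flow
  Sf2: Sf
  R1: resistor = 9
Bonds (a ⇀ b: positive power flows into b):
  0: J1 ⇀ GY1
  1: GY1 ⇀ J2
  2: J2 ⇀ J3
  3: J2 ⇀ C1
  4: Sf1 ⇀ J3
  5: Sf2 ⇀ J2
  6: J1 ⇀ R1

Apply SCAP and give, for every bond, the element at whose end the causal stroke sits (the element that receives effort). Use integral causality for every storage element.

β0 stroke at GY1
β1 stroke at GY1
β2 stroke at J3
β3 stroke at J2
β4 stroke at Sf1
β5 stroke at Sf2
β6 stroke at J1

#4 stroke at Sf1  (Sf1 fixes flow; stroke at Sf1)
#5 stroke at Sf2  (Sf2 (Sf) sets flow on bond)
#2 stroke at J3  (J3: bond 4 brought flow, rest push out)
#3 stroke at J2  (prefer integral on C1)
#1 stroke at GY1  (common-e at J2 fixed by 3)
#0 stroke at GY1  (through GY1, causality inverts; strokes same side of GY1)
#6 stroke at J1  (J1: last free bond brings effort in)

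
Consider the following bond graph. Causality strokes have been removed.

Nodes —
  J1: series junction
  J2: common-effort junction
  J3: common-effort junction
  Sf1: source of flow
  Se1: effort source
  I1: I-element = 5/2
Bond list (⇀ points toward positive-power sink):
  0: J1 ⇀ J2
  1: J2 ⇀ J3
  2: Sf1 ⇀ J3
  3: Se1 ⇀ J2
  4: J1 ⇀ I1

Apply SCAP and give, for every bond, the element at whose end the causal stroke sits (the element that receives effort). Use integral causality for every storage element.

b0 stroke→J1
b1 stroke→J3
b2 stroke→Sf1
b3 stroke→J2
b4 stroke→I1

β2 stroke→Sf1  (Sf1 (Sf) sets flow on bond)
β3 stroke→J2  (Se1: effort source, stroke at far end)
β0 stroke→J1  (0-jn J2 has e-setter on 3)
β1 stroke→J3  (0-jn J2 has e-setter on 3)
β4 stroke→I1  (closing 1-jn rule on J1)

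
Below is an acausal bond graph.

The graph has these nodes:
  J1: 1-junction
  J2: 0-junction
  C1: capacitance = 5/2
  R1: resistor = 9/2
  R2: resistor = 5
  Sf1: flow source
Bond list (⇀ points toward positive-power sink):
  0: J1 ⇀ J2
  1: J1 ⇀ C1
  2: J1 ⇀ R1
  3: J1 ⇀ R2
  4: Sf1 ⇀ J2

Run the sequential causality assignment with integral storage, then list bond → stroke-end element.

b0 |J2
b1 |J1
b2 |J1
b3 |J1
b4 |Sf1

#4 |Sf1  (Sf1 fixes flow; stroke at Sf1)
#0 |J2  (closing 0-jn rule on J2)
#1 |J1  (J1: bond 0 brought flow, rest push out)
#2 |J1  (common-f at J1 fixed by 0)
#3 |J1  (common-f at J1 fixed by 0)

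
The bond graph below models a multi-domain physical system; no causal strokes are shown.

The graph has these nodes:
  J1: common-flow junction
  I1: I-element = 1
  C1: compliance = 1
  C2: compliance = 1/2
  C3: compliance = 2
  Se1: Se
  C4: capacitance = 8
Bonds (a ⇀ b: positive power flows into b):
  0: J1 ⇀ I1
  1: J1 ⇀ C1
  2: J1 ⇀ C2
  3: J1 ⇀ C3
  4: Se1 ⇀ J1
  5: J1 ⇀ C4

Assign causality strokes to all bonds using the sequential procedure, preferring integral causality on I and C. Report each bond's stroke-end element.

#4 stroke→J1  (Se1 (Se) sets effort on bond)
#0 stroke→I1  (I1: I, integral causality)
#1 stroke→J1  (J1: bond 0 brought flow, rest push out)
#2 stroke→J1  (common-f at J1 fixed by 0)
#3 stroke→J1  (common-f at J1 fixed by 0)
#5 stroke→J1  (common-f at J1 fixed by 0)

#0 |I1
#1 |J1
#2 |J1
#3 |J1
#4 |J1
#5 |J1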